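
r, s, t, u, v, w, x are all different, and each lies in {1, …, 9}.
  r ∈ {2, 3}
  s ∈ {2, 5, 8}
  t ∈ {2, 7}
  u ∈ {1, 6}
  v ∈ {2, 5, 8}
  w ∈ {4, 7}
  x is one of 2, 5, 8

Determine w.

4

s, v, x share exactly the 3 values {2, 5, 8}; by pigeonhole those values go to them, so strike 2, 5, 8 from r, t.
That leaves r = 3.
t has just one choice, so t = 7. Remove 7 from w.
So w = 4.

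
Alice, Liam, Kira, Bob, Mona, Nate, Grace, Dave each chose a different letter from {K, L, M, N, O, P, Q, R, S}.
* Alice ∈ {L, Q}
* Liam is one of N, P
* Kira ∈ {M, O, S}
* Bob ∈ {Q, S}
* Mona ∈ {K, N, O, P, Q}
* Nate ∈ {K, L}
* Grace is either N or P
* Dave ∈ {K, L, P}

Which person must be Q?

Alice

The 8 variables draw from only 8 values {K, L, M, N, O, P, Q, S}, so each is used; only Kira can be M, hence Kira = M.
The 7 still-open variables draw from only 7 values {K, L, N, O, P, Q, S}, so each is used; only Mona can be O, hence Mona = O.
Among the 6 still-open variables, S fits only Bob (and all 6 values in {K, L, N, P, Q, S} must be used), so Bob = S.
Among the 5 still-open variables, Q fits only Alice (and all 5 values in {K, L, N, P, Q} must be used), so Alice = Q.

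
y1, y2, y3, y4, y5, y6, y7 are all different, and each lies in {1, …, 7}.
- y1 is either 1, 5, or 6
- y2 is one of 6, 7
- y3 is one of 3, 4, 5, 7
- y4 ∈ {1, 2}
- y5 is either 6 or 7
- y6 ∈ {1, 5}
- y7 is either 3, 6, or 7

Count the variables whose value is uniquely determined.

The 7 variables together cover exactly {1, 2, 3, 4, 5, 6, 7} — 7 values for 7 variables — and 2 appears only in y4's list, so y4 = 2.
Among the 6 still-open variables, 4 fits only y3 (and all 6 values in {1, 3, 4, 5, 6, 7} must be used), so y3 = 4.
The 5 still-open variables draw from only 5 values {1, 3, 5, 6, 7}, so each is used; only y7 can be 3, hence y7 = 3.
The 2 variables y2 and y5 are confined to {6, 7}, which locks those values in; drop them from y1.
Determined: y3=4, y4=2, y7=3. The other variables each still have more than one consistent value. That makes 3.

3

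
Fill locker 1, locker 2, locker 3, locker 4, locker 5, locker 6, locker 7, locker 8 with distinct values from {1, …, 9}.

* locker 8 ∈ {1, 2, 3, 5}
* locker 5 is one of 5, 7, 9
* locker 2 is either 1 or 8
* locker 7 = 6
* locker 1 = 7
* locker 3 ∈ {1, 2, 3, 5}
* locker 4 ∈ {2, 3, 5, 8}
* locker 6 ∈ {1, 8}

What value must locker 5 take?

9

locker 1 has just one choice, so locker 1 = 7. Strike 7 from locker 5.
That leaves locker 7 = 6.
Among the 6 still-open variables, 9 fits only locker 5 (and all 6 values in {1, 2, 3, 5, 8, 9} must be used), so locker 5 = 9.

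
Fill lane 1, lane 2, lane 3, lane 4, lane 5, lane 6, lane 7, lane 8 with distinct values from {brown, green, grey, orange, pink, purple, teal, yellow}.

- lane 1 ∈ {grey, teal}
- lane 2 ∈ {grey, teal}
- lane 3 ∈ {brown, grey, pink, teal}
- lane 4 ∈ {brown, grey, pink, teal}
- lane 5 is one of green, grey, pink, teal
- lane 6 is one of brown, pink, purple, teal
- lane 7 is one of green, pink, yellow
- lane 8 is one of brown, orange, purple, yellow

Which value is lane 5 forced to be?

green

Among the 8 variables, orange fits only lane 8 (and all 8 values in {brown, green, grey, orange, pink, purple, teal, yellow} must be used), so lane 8 = orange.
The 7 still-open variables draw from only 7 values {brown, green, grey, pink, purple, teal, yellow}, so each is used; only lane 6 can be purple, hence lane 6 = purple.
The 6 still-open variables draw from only 6 values {brown, green, grey, pink, teal, yellow}, so each is used; only lane 7 can be yellow, hence lane 7 = yellow.
The 5 still-open variables together cover exactly {brown, green, grey, pink, teal} — 5 values for 5 variables — and green appears only in lane 5's list, so lane 5 = green.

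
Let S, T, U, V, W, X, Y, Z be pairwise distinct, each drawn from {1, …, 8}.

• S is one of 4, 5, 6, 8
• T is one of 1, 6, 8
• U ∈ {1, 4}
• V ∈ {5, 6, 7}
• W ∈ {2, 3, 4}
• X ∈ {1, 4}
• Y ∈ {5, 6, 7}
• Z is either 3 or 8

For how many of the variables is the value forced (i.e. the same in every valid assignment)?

Among the 8 variables, 2 fits only W (and all 8 values in {1, 2, 3, 4, 5, 6, 7, 8} must be used), so W = 2.
The 7 still-open variables draw from only 7 values {1, 3, 4, 5, 6, 7, 8}, so each is used; only Z can be 3, hence Z = 3.
U and X share exactly the 2 values {1, 4}; by pigeonhole those values go to them, so strike 1, 4 from S, T.
Determined: W=2, Z=3. The other variables each still have more than one consistent value. That makes 2.

2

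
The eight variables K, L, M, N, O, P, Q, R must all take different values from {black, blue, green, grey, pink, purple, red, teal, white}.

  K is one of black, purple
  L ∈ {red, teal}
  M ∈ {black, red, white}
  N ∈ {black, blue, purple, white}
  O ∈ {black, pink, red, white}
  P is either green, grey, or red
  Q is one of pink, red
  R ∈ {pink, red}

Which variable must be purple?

K

Q and R between them cover only {pink, red} — a naked pair. Remove those values from L, M, O, P.
That leaves L = teal.
M and O between them cover only {black, white} — a naked pair. Remove those values from K, N.
So purple goes to K.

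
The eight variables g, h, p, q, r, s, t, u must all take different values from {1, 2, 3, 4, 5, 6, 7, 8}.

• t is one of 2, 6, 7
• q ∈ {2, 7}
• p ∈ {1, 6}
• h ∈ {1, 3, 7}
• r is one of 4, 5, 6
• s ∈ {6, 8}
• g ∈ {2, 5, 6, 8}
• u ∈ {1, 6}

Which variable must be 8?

s

The 8 variables together cover exactly {1, 2, 3, 4, 5, 6, 7, 8} — 8 values for 8 variables — and 3 appears only in h's list, so h = 3.
The 7 still-open variables draw from only 7 values {1, 2, 4, 5, 6, 7, 8}, so each is used; only r can be 4, hence r = 4.
The 6 still-open variables together cover exactly {1, 2, 5, 6, 7, 8} — 6 values for 6 variables — and 5 appears only in g's list, so g = 5.
The 5 still-open variables draw from only 5 values {1, 2, 6, 7, 8}, so each is used; only s can be 8, hence s = 8.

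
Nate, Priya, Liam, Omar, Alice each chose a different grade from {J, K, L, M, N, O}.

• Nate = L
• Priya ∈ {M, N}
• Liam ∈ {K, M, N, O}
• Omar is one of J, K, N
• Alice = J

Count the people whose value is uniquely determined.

Nate's domain is down to {L}, so Nate = L.
Alice has just one choice, so Alice = J. Remove J from Omar.
Determined: Nate=L, Alice=J. The other people each still have more than one consistent value. That makes 2.

2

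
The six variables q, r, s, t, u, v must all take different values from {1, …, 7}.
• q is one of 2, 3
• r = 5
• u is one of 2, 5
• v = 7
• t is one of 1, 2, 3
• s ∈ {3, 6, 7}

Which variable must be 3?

q

r's domain is down to {5}, so r = 5. Remove 5 from u.
That leaves u = 2. Remove 2 from q, t.
So 3 goes to q.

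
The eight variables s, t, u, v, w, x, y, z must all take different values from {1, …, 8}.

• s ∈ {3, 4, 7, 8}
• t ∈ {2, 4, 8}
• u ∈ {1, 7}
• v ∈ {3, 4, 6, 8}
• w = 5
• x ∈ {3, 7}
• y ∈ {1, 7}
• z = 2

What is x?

3

w's domain is down to {5}, so w = 5.
z must be 2 (only option left). Strike 2 from t.
Among the 6 still-open variables, 6 fits only v (and all 6 values in {1, 3, 4, 6, 7, 8} must be used), so v = 6.
u and y between them cover only {1, 7} — a naked pair. Remove those values from s, x.
So x = 3.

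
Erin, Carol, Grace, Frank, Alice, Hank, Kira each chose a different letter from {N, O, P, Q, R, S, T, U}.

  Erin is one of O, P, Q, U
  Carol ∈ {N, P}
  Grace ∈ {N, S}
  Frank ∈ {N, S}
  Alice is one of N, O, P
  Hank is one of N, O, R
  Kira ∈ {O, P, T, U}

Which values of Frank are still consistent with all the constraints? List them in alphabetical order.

Grace and Frank between them cover only {N, S} — a naked pair. Remove those values from Carol, Alice, Hank.
That leaves Carol = P. Remove P from Erin, Alice, Kira.
That leaves Alice = O. Remove O from Erin, Hank, Kira.
Hank's domain is down to {R}, so Hank = R.
No further eliminations apply; Frank can still be any of N, S.

N, S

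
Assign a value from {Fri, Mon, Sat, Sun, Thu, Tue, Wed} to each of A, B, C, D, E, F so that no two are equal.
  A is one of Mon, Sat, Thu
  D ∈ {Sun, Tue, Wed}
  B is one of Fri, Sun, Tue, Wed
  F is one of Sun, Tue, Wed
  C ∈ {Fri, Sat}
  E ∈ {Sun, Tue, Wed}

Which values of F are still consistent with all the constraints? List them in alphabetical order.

The 3 variables D, E, F are confined to {Sun, Tue, Wed}, which locks those values in; drop them from B.
B's domain is down to {Fri}, so B = Fri. Remove Fri from C.
C has just one choice, so C = Sat. Strike Sat from A.
No further eliminations apply; F can still be any of Sun, Tue, Wed.

Sun, Tue, Wed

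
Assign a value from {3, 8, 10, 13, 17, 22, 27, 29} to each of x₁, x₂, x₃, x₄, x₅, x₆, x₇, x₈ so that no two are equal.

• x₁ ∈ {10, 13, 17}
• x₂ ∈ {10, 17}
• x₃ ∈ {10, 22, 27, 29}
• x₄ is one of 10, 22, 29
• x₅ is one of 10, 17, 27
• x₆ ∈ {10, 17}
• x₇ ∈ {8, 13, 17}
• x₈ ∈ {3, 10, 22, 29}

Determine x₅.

27

Among the 8 variables, 3 fits only x₈ (and all 8 values in {3, 8, 10, 13, 17, 22, 27, 29} must be used), so x₈ = 3.
Among the 7 still-open variables, 8 fits only x₇ (and all 7 values in {8, 10, 13, 17, 22, 27, 29} must be used), so x₇ = 8.
The 6 still-open variables together cover exactly {10, 13, 17, 22, 27, 29} — 6 values for 6 variables — and 13 appears only in x₁'s list, so x₁ = 13.
x₂ and x₆ between them cover only {10, 17} — a naked pair. Remove those values from x₃, x₄, x₅.
So x₅ = 27.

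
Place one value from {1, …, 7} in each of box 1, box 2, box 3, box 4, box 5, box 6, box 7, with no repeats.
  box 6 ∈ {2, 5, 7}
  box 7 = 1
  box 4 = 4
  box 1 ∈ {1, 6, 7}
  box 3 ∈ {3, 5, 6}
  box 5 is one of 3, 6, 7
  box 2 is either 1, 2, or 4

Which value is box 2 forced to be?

box 4 must be 4 (only option left). Eliminate 4 elsewhere: box 2.
box 7 has just one choice, so box 7 = 1. So box 1, box 2 can't be 1.
So box 2 = 2.

2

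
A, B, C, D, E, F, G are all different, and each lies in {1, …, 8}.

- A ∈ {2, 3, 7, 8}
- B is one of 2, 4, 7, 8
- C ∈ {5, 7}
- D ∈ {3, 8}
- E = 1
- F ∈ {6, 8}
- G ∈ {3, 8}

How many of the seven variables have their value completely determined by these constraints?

E must be 1 (only option left).
The 2 variables D and G are confined to {3, 8}, which locks those values in; drop them from A, B, F.
F's domain is down to {6}, so F = 6.
Determined: E=1, F=6. The other variables each still have more than one consistent value. That makes 2.

2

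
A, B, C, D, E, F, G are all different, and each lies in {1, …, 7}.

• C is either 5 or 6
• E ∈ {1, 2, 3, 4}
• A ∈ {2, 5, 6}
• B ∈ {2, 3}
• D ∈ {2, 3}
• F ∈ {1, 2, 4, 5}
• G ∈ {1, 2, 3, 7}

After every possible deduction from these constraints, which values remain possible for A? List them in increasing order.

Among the 7 variables, 7 fits only G (and all 7 values in {1, 2, 3, 4, 5, 6, 7} must be used), so G = 7.
The 2 variables B and D are confined to {2, 3}, which locks those values in; drop them from A, E, F.
A and C between them cover only {5, 6} — a naked pair. Remove those values from F.
No further eliminations apply; A can still be any of 5, 6.

5, 6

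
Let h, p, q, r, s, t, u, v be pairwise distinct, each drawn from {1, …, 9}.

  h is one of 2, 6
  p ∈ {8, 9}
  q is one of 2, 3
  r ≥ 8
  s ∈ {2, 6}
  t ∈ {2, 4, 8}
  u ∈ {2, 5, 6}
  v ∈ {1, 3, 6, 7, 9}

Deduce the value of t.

h and s between them cover only {2, 6} — a naked pair. Remove those values from q, t, u, v.
q has just one choice, so q = 3. Eliminate 3 elsewhere: v.
That leaves u = 5.
p and r between them cover only {8, 9} — a naked pair. Remove those values from t, v.
So t = 4.

4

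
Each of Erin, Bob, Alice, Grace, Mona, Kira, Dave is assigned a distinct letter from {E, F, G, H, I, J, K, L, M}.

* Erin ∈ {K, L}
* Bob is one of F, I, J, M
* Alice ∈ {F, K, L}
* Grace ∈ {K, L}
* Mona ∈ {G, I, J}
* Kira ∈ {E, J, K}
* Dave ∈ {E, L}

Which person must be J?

Erin and Grace between them cover only {K, L} — a naked pair. Remove those values from Alice, Kira, Dave.
Alice must be F (only option left). So Bob can't be F.
Dave must be E (only option left). So Kira can't be E.
So J goes to Kira.

Kira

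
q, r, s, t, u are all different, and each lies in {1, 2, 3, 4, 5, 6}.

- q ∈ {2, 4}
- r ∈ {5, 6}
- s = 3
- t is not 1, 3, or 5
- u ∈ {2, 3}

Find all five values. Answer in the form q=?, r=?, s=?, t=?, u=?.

s's domain is down to {3}, so s = 3. So u can't be 3.
u must be 2 (only option left). Remove 2 from q, t.
q's domain is down to {4}, so q = 4. Strike 4 from t.
t must be 6 (only option left). Strike 6 from r.
r's domain is down to {5}, so r = 5.

q=4, r=5, s=3, t=6, u=2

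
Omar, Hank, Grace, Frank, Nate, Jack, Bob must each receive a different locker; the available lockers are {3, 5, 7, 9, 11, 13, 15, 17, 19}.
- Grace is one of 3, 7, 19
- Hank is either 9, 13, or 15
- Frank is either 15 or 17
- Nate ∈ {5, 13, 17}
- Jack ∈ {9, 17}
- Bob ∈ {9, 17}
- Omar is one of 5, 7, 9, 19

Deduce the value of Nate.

5

The 2 variables Jack and Bob are confined to {9, 17}, which locks those values in; drop them from Omar, Hank, Frank, Nate.
That leaves Frank = 15. So Hank can't be 15.
That leaves Hank = 13. So Nate can't be 13.
So Nate = 5.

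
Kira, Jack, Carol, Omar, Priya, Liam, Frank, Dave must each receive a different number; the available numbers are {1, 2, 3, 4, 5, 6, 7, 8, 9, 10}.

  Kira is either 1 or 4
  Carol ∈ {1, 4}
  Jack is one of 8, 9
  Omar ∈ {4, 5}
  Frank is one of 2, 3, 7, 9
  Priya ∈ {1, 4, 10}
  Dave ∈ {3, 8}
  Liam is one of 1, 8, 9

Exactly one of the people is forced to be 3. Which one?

The 2 variables Kira and Carol are confined to {1, 4}, which locks those values in; drop them from Omar, Priya, Liam.
That leaves Omar = 5.
Priya must be 10 (only option left).
Jack and Liam between them cover only {8, 9} — a naked pair. Remove those values from Frank, Dave.
So 3 goes to Dave.

Dave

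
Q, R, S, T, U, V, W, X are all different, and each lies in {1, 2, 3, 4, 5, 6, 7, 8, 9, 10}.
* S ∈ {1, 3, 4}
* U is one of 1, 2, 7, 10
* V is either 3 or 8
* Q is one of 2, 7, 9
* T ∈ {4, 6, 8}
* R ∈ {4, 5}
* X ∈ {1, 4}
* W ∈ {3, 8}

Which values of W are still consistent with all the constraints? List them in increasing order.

3, 8

V and W between them cover only {3, 8} — a naked pair. Remove those values from S, T.
S and X between them cover only {1, 4} — a naked pair. Remove those values from R, T, U.
R's domain is down to {5}, so R = 5.
T must be 6 (only option left).
No further eliminations apply; W can still be any of 3, 8.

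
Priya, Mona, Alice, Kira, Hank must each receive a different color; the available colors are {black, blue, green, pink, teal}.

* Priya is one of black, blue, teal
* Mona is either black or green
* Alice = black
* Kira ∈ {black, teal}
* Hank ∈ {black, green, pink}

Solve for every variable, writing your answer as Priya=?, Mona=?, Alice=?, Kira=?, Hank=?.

Alice's domain is down to {black}, so Alice = black. Remove black from Priya, Mona, Kira, Hank.
Kira's domain is down to {teal}, so Kira = teal. Strike teal from Priya.
Priya has just one choice, so Priya = blue.
Mona must be green (only option left). Remove green from Hank.
Hank's domain is down to {pink}, so Hank = pink.

Priya=blue, Mona=green, Alice=black, Kira=teal, Hank=pink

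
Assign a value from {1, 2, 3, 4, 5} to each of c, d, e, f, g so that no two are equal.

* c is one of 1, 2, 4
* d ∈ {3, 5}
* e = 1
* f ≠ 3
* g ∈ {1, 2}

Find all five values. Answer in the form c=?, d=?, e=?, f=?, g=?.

c=4, d=3, e=1, f=5, g=2

e must be 1 (only option left). So c, f, g can't be 1.
g's domain is down to {2}, so g = 2. Strike 2 from c, f.
c has just one choice, so c = 4. Eliminate 4 elsewhere: f.
f has just one choice, so f = 5. So d can't be 5.
d has just one choice, so d = 3.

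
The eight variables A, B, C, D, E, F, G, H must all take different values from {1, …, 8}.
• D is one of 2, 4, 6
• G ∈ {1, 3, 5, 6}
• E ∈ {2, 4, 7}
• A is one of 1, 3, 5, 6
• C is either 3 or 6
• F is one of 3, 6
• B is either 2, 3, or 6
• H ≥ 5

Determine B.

The 8 variables draw from only 8 values {1, 2, 3, 4, 5, 6, 7, 8}, so each is used; only H can be 8, hence H = 8.
The 7 still-open variables together cover exactly {1, 2, 3, 4, 5, 6, 7} — 7 values for 7 variables — and 7 appears only in E's list, so E = 7.
The 6 still-open variables together cover exactly {1, 2, 3, 4, 5, 6} — 6 values for 6 variables — and 4 appears only in D's list, so D = 4.
Among the 5 still-open variables, 2 fits only B (and all 5 values in {1, 2, 3, 5, 6} must be used), so B = 2.

2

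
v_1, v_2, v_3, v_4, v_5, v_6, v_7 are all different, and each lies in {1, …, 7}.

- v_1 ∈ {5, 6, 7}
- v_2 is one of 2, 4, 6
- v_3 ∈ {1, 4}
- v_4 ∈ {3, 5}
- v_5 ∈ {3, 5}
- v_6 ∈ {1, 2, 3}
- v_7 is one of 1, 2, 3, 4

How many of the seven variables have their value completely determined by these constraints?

2

The 7 variables draw from only 7 values {1, 2, 3, 4, 5, 6, 7}, so each is used; only v_1 can be 7, hence v_1 = 7.
The 6 still-open variables draw from only 6 values {1, 2, 3, 4, 5, 6}, so each is used; only v_2 can be 6, hence v_2 = 6.
The 2 variables v_4 and v_5 are confined to {3, 5}, which locks those values in; drop them from v_6, v_7.
Determined: v_1=7, v_2=6. The other variables each still have more than one consistent value. That makes 2.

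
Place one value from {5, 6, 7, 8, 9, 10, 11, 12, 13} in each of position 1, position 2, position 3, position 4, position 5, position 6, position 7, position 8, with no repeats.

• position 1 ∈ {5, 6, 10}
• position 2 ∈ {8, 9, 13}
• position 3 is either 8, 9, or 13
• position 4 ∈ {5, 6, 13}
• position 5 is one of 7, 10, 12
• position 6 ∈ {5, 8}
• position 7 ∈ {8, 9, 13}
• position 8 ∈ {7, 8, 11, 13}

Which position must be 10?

position 1

The 3 variables position 2, position 3, position 7 are confined to {8, 9, 13}, which locks those values in; drop them from position 4, position 6, position 8.
position 6's domain is down to {5}, so position 6 = 5. Remove 5 from position 1, position 4.
That leaves position 4 = 6. So position 1 can't be 6.
So 10 goes to position 1.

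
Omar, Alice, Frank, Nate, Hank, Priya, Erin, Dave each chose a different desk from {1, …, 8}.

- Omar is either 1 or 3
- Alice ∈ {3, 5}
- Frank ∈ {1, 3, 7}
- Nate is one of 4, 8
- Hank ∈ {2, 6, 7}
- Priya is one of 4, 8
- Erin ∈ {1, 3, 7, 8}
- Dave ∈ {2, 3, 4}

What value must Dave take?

2

The 8 variables draw from only 8 values {1, 2, 3, 4, 5, 6, 7, 8}, so each is used; only Alice can be 5, hence Alice = 5.
The 7 still-open variables draw from only 7 values {1, 2, 3, 4, 6, 7, 8}, so each is used; only Hank can be 6, hence Hank = 6.
The 6 still-open variables together cover exactly {1, 2, 3, 4, 7, 8} — 6 values for 6 variables — and 2 appears only in Dave's list, so Dave = 2.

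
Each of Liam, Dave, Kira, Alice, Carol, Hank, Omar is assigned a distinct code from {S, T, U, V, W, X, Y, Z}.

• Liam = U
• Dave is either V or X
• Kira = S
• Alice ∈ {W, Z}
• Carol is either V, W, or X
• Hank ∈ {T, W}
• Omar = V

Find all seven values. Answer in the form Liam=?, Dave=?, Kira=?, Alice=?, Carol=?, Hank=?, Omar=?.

Liam=U, Dave=X, Kira=S, Alice=Z, Carol=W, Hank=T, Omar=V

Liam's domain is down to {U}, so Liam = U.
That leaves Kira = S.
Omar must be V (only option left). Strike V from Dave, Carol.
Dave's domain is down to {X}, so Dave = X. Strike X from Carol.
Carol must be W (only option left). Remove W from Alice, Hank.
Hank must be T (only option left).
That leaves Alice = Z.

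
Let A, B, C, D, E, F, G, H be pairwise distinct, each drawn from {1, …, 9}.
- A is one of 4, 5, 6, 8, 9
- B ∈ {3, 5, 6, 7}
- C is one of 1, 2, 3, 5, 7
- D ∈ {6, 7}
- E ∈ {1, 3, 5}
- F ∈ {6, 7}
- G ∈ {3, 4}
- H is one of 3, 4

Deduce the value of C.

D and F share exactly the 2 values {6, 7}; by pigeonhole those values go to them, so strike 6, 7 from A, B, C.
The 2 variables G and H are confined to {3, 4}, which locks those values in; drop them from A, B, C, E.
B's domain is down to {5}, so B = 5. Remove 5 from A, C, E.
E must be 1 (only option left). So C can't be 1.
So C = 2.

2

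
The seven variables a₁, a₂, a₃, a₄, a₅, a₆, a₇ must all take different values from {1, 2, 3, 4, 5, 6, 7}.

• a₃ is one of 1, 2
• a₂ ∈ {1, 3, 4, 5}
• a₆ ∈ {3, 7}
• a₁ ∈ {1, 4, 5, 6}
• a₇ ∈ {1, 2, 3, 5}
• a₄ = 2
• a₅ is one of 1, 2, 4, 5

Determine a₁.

a₄ has just one choice, so a₄ = 2. So a₃, a₅, a₇ can't be 2.
That leaves a₃ = 1. Eliminate 1 elsewhere: a₁, a₂, a₅, a₇.
The 5 still-open variables together cover exactly {3, 4, 5, 6, 7} — 5 values for 5 variables — and 6 appears only in a₁'s list, so a₁ = 6.

6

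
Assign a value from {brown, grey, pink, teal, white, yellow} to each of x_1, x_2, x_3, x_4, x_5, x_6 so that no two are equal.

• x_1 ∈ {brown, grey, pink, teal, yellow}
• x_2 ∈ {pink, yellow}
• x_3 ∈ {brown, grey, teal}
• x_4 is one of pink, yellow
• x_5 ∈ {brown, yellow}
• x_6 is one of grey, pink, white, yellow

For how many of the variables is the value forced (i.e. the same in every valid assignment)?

The 6 variables together cover exactly {brown, grey, pink, teal, white, yellow} — 6 values for 6 variables — and white appears only in x_6's list, so x_6 = white.
x_2 and x_4 between them cover only {pink, yellow} — a naked pair. Remove those values from x_1, x_5.
x_5 has just one choice, so x_5 = brown. Eliminate brown elsewhere: x_1, x_3.
Determined: x_5=brown, x_6=white. The other variables each still have more than one consistent value. That makes 2.

2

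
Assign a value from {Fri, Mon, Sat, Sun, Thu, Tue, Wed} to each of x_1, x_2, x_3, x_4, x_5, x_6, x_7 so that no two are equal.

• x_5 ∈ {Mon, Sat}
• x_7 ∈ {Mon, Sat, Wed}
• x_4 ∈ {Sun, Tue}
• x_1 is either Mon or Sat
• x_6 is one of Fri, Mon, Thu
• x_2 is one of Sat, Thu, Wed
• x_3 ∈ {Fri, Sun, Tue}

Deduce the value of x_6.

x_1 and x_5 share exactly the 2 values {Mon, Sat}; by pigeonhole those values go to them, so strike Mon, Sat from x_2, x_6, x_7.
x_7's domain is down to {Wed}, so x_7 = Wed. Eliminate Wed elsewhere: x_2.
That leaves x_2 = Thu. Strike Thu from x_6.
So x_6 = Fri.

Fri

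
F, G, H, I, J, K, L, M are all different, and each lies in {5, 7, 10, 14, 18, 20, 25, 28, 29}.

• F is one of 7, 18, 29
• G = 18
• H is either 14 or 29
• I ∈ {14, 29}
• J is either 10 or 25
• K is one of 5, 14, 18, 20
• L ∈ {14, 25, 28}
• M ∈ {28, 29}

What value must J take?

G's domain is down to {18}, so G = 18. Eliminate 18 elsewhere: F, K.
H and I share exactly the 2 values {14, 29}; by pigeonhole those values go to them, so strike 14, 29 from F, K, L, M.
F must be 7 (only option left).
That leaves M = 28. So L can't be 28.
That leaves L = 25. Eliminate 25 elsewhere: J.
So J = 10.

10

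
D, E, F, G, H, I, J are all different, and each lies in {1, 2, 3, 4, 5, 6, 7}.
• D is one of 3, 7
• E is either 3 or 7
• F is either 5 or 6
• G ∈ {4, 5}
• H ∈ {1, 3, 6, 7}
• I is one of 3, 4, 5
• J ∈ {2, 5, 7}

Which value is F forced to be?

6

The 7 variables draw from only 7 values {1, 2, 3, 4, 5, 6, 7}, so each is used; only H can be 1, hence H = 1.
The 6 still-open variables together cover exactly {2, 3, 4, 5, 6, 7} — 6 values for 6 variables — and 2 appears only in J's list, so J = 2.
Among the 5 still-open variables, 6 fits only F (and all 5 values in {3, 4, 5, 6, 7} must be used), so F = 6.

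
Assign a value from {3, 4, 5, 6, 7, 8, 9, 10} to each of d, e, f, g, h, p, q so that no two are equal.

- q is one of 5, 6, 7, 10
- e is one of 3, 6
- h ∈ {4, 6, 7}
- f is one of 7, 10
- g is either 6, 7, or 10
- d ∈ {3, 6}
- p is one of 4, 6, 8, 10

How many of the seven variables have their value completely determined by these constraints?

The 7 variables together cover exactly {3, 4, 5, 6, 7, 8, 10} — 7 values for 7 variables — and 5 appears only in q's list, so q = 5.
Among the 6 still-open variables, 8 fits only p (and all 6 values in {3, 4, 6, 7, 8, 10} must be used), so p = 8.
The 5 still-open variables together cover exactly {3, 4, 6, 7, 10} — 5 values for 5 variables — and 4 appears only in h's list, so h = 4.
d and e between them cover only {3, 6} — a naked pair. Remove those values from g.
Determined: h=4, p=8, q=5. The other variables each still have more than one consistent value. That makes 3.

3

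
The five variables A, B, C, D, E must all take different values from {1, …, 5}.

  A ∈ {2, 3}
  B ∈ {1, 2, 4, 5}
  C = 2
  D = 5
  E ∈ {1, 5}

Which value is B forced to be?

4

C has just one choice, so C = 2. Remove 2 from A, B.
D's domain is down to {5}, so D = 5. So B, E can't be 5.
E's domain is down to {1}, so E = 1. Eliminate 1 elsewhere: B.
So B = 4.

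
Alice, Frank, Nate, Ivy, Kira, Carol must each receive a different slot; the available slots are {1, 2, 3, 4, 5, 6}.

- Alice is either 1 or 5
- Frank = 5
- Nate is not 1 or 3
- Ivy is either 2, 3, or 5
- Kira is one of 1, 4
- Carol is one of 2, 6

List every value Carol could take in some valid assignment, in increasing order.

Frank must be 5 (only option left). Strike 5 from Alice, Nate, Ivy.
Alice's domain is down to {1}, so Alice = 1. Strike 1 from Kira.
That leaves Kira = 4. Strike 4 from Nate.
The 3 still-open variables draw from only 3 values {2, 3, 6}, so each is used; only Ivy can be 3, hence Ivy = 3.
No further eliminations apply; Carol can still be any of 2, 6.

2, 6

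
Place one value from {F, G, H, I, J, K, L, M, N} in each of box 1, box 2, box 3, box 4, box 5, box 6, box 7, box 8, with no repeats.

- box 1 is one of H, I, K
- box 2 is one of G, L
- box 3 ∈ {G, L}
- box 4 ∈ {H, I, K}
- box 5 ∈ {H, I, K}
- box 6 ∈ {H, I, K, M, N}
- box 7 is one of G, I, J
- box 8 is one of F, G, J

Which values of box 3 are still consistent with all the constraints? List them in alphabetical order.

G, L

box 2 and box 3 between them cover only {G, L} — a naked pair. Remove those values from box 7, box 8.
box 1, box 4, box 5 share exactly the 3 values {H, I, K}; by pigeonhole those values go to them, so strike H, I, K from box 6, box 7.
That leaves box 7 = J. So box 8 can't be J.
That leaves box 8 = F.
No further eliminations apply; box 3 can still be any of G, L.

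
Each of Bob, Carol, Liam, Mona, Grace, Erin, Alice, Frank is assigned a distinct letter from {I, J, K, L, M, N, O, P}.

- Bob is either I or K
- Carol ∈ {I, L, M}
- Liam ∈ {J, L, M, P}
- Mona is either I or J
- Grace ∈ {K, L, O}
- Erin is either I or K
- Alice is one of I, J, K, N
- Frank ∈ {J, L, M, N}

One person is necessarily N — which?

The 8 variables together cover exactly {I, J, K, L, M, N, O, P} — 8 values for 8 variables — and O appears only in Grace's list, so Grace = O.
The 7 still-open variables draw from only 7 values {I, J, K, L, M, N, P}, so each is used; only Liam can be P, hence Liam = P.
Bob and Erin share exactly the 2 values {I, K}; by pigeonhole those values go to them, so strike I, K from Carol, Mona, Alice.
That leaves Mona = J. Eliminate J elsewhere: Alice, Frank.
So N goes to Alice.

Alice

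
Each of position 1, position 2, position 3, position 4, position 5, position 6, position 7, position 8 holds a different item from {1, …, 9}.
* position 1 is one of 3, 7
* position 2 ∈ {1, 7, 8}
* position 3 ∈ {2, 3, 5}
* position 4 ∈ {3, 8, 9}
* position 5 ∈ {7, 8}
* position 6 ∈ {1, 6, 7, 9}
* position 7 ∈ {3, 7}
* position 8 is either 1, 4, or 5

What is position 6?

The 2 variables position 1 and position 7 are confined to {3, 7}, which locks those values in; drop them from position 2, position 3, position 4, position 5, position 6.
position 5 must be 8 (only option left). Remove 8 from position 2, position 4.
position 2's domain is down to {1}, so position 2 = 1. So position 6, position 8 can't be 1.
position 4's domain is down to {9}, so position 4 = 9. Eliminate 9 elsewhere: position 6.
So position 6 = 6.

6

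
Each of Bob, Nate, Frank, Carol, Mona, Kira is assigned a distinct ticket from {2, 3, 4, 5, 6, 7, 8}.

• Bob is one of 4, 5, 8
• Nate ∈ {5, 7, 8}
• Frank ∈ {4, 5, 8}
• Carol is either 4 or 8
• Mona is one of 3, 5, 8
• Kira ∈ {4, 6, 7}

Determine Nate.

7

The 6 variables together cover exactly {3, 4, 5, 6, 7, 8} — 6 values for 6 variables — and 3 appears only in Mona's list, so Mona = 3.
The 5 still-open variables draw from only 5 values {4, 5, 6, 7, 8}, so each is used; only Kira can be 6, hence Kira = 6.
The 4 still-open variables together cover exactly {4, 5, 7, 8} — 4 values for 4 variables — and 7 appears only in Nate's list, so Nate = 7.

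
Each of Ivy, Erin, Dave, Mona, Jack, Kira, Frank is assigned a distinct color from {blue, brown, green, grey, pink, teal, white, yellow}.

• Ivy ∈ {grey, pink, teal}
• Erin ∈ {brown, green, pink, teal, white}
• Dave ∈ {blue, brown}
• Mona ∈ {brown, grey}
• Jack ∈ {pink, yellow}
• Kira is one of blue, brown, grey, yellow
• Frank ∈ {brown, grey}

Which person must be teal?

Mona and Frank share exactly the 2 values {brown, grey}; by pigeonhole those values go to them, so strike brown, grey from Ivy, Erin, Dave, Kira.
Dave has just one choice, so Dave = blue. So Kira can't be blue.
Kira's domain is down to {yellow}, so Kira = yellow. Remove yellow from Jack.
Jack's domain is down to {pink}, so Jack = pink. Strike pink from Ivy, Erin.
So teal goes to Ivy.

Ivy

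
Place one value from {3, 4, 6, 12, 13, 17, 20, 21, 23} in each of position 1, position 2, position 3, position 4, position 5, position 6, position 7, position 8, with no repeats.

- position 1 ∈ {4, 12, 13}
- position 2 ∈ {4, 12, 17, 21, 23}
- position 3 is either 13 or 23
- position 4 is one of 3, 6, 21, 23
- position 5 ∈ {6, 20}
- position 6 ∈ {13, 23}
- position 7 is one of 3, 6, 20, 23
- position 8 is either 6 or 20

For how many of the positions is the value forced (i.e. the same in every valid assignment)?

2

position 3 and position 6 share exactly the 2 values {13, 23}; by pigeonhole those values go to them, so strike 13, 23 from position 1, position 2, position 4, position 7.
position 5 and position 8 share exactly the 2 values {6, 20}; by pigeonhole those values go to them, so strike 6, 20 from position 4, position 7.
position 7 must be 3 (only option left). Remove 3 from position 4.
position 4's domain is down to {21}, so position 4 = 21. So position 2 can't be 21.
Determined: position 4=21, position 7=3. The other positions each still have more than one consistent value. That makes 2.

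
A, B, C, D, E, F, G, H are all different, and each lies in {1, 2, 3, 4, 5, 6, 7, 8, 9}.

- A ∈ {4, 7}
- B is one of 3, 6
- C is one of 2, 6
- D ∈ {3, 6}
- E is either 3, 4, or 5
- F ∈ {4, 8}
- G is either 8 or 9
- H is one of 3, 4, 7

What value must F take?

Among the 8 variables, 2 fits only C (and all 8 values in {2, 3, 4, 5, 6, 7, 8, 9} must be used), so C = 2.
The 7 still-open variables together cover exactly {3, 4, 5, 6, 7, 8, 9} — 7 values for 7 variables — and 5 appears only in E's list, so E = 5.
Among the 6 still-open variables, 9 fits only G (and all 6 values in {3, 4, 6, 7, 8, 9} must be used), so G = 9.
Among the 5 still-open variables, 8 fits only F (and all 5 values in {3, 4, 6, 7, 8} must be used), so F = 8.

8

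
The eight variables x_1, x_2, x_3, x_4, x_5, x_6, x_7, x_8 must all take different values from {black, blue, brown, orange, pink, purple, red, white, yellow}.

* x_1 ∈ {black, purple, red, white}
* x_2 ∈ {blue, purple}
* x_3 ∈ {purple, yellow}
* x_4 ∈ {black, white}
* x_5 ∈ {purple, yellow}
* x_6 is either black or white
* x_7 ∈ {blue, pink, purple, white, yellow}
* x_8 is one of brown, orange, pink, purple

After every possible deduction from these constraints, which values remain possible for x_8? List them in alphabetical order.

brown, orange

The 2 variables x_3 and x_5 are confined to {purple, yellow}, which locks those values in; drop them from x_1, x_2, x_7, x_8.
That leaves x_2 = blue. So x_7 can't be blue.
x_4 and x_6 share exactly the 2 values {black, white}; by pigeonhole those values go to them, so strike black, white from x_1, x_7.
x_1's domain is down to {red}, so x_1 = red.
x_7 has just one choice, so x_7 = pink. Remove pink from x_8.
No further eliminations apply; x_8 can still be any of brown, orange.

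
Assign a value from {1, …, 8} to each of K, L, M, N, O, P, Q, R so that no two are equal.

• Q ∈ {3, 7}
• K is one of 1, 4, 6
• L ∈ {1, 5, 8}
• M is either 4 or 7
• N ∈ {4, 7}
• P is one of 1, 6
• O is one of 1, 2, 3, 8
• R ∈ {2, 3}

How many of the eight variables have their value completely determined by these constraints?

4

Among the 8 variables, 5 fits only L (and all 8 values in {1, 2, 3, 4, 5, 6, 7, 8} must be used), so L = 5.
Among the 7 still-open variables, 8 fits only O (and all 7 values in {1, 2, 3, 4, 6, 7, 8} must be used), so O = 8.
The 6 still-open variables draw from only 6 values {1, 2, 3, 4, 6, 7}, so each is used; only R can be 2, hence R = 2.
The 5 still-open variables draw from only 5 values {1, 3, 4, 6, 7}, so each is used; only Q can be 3, hence Q = 3.
M and N share exactly the 2 values {4, 7}; by pigeonhole those values go to them, so strike 4, 7 from K.
Determined: L=5, O=8, Q=3, R=2. The other variables each still have more than one consistent value. That makes 4.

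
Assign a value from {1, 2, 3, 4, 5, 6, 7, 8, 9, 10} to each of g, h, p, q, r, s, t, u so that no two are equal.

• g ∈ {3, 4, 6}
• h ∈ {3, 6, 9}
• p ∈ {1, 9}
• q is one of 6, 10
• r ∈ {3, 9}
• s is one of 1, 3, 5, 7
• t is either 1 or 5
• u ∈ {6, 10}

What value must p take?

Among the 8 variables, 4 fits only g (and all 8 values in {1, 3, 4, 5, 6, 7, 9, 10} must be used), so g = 4.
Among the 7 still-open variables, 7 fits only s (and all 7 values in {1, 3, 5, 6, 7, 9, 10} must be used), so s = 7.
The 6 still-open variables draw from only 6 values {1, 3, 5, 6, 9, 10}, so each is used; only t can be 5, hence t = 5.
The 5 still-open variables together cover exactly {1, 3, 6, 9, 10} — 5 values for 5 variables — and 1 appears only in p's list, so p = 1.

1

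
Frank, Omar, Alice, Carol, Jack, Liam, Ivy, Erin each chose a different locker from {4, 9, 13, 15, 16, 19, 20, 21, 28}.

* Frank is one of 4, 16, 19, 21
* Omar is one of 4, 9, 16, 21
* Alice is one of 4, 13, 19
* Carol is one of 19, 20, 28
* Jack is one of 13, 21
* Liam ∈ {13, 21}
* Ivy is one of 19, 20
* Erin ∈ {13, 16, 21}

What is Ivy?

The 8 variables together cover exactly {4, 9, 13, 16, 19, 20, 21, 28} — 8 values for 8 variables — and 9 appears only in Omar's list, so Omar = 9.
Among the 7 still-open variables, 28 fits only Carol (and all 7 values in {4, 13, 16, 19, 20, 21, 28} must be used), so Carol = 28.
Among the 6 still-open variables, 20 fits only Ivy (and all 6 values in {4, 13, 16, 19, 20, 21} must be used), so Ivy = 20.

20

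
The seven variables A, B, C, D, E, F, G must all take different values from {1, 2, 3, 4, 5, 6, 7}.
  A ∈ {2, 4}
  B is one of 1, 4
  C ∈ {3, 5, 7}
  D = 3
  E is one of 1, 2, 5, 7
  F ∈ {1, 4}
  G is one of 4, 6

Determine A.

D must be 3 (only option left). Remove 3 from C.
The 6 still-open variables together cover exactly {1, 2, 4, 5, 6, 7} — 6 values for 6 variables — and 6 appears only in G's list, so G = 6.
B and F share exactly the 2 values {1, 4}; by pigeonhole those values go to them, so strike 1, 4 from A, E.
So A = 2.

2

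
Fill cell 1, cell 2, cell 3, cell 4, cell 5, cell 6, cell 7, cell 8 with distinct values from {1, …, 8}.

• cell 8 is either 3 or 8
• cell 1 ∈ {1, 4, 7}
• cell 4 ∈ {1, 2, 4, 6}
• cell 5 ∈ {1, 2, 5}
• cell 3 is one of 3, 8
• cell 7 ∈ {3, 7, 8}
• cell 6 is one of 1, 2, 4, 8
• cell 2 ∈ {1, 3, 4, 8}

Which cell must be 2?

cell 6

The 8 variables together cover exactly {1, 2, 3, 4, 5, 6, 7, 8} — 8 values for 8 variables — and 5 appears only in cell 5's list, so cell 5 = 5.
Among the 7 still-open variables, 6 fits only cell 4 (and all 7 values in {1, 2, 3, 4, 6, 7, 8} must be used), so cell 4 = 6.
The 6 still-open variables together cover exactly {1, 2, 3, 4, 7, 8} — 6 values for 6 variables — and 2 appears only in cell 6's list, so cell 6 = 2.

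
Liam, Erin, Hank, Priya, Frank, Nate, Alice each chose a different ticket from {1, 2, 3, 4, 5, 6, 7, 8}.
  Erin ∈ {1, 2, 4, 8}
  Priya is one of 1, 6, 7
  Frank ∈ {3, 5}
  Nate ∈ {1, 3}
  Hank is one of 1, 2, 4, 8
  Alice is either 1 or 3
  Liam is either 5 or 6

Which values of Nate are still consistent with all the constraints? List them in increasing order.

1, 3

The 2 variables Nate and Alice are confined to {1, 3}, which locks those values in; drop them from Erin, Hank, Priya, Frank.
That leaves Frank = 5. So Liam can't be 5.
Liam must be 6 (only option left). Eliminate 6 elsewhere: Priya.
Priya must be 7 (only option left).
No further eliminations apply; Nate can still be any of 1, 3.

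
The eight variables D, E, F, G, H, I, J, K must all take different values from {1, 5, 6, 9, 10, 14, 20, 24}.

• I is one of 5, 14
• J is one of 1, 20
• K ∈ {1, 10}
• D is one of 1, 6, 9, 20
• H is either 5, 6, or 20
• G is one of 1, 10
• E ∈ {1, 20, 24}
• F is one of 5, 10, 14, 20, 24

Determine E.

The 8 variables together cover exactly {1, 5, 6, 9, 10, 14, 20, 24} — 8 values for 8 variables — and 9 appears only in D's list, so D = 9.
The 7 still-open variables draw from only 7 values {1, 5, 6, 10, 14, 20, 24}, so each is used; only H can be 6, hence H = 6.
G and K between them cover only {1, 10} — a naked pair. Remove those values from E, F, J.
That leaves J = 20. So E, F can't be 20.
So E = 24.

24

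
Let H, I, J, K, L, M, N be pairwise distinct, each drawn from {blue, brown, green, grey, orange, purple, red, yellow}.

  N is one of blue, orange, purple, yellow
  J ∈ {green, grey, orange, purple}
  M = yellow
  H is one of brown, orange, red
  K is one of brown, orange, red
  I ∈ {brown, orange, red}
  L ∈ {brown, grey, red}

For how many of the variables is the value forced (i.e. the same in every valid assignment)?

M has just one choice, so M = yellow. Eliminate yellow elsewhere: N.
H, I, K share exactly the 3 values {brown, orange, red}; by pigeonhole those values go to them, so strike brown, orange, red from J, L, N.
That leaves L = grey. Strike grey from J.
Determined: L=grey, M=yellow. The other variables each still have more than one consistent value. That makes 2.

2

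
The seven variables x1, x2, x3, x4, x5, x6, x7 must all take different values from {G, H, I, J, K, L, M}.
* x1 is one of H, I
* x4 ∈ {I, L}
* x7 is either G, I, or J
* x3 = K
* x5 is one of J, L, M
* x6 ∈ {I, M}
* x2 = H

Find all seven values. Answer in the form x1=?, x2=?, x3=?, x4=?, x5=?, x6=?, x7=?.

x1=I, x2=H, x3=K, x4=L, x5=J, x6=M, x7=G

x2's domain is down to {H}, so x2 = H. Eliminate H elsewhere: x1.
x3 has just one choice, so x3 = K.
x1's domain is down to {I}, so x1 = I. Strike I from x4, x6, x7.
That leaves x4 = L. Eliminate L elsewhere: x5.
That leaves x6 = M. Eliminate M elsewhere: x5.
That leaves x5 = J. Remove J from x7.
That leaves x7 = G.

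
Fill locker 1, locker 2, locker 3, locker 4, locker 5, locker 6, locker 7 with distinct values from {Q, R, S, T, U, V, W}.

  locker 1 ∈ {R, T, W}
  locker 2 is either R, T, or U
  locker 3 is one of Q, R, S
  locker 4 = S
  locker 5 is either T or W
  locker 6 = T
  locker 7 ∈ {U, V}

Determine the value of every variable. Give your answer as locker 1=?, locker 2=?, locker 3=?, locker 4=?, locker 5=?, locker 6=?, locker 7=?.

locker 1=R, locker 2=U, locker 3=Q, locker 4=S, locker 5=W, locker 6=T, locker 7=V

locker 4 must be S (only option left). Eliminate S elsewhere: locker 3.
That leaves locker 6 = T. Eliminate T elsewhere: locker 1, locker 2, locker 5.
That leaves locker 5 = W. Remove W from locker 1.
locker 1's domain is down to {R}, so locker 1 = R. So locker 2, locker 3 can't be R.
locker 2 must be U (only option left). Eliminate U elsewhere: locker 7.
That leaves locker 3 = Q.
locker 7 has just one choice, so locker 7 = V.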